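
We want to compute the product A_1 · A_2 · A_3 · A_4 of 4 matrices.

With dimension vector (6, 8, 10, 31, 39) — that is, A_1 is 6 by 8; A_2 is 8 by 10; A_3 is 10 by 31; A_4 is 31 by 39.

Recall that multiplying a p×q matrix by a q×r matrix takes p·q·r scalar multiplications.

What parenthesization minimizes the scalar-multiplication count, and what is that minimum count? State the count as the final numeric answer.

9594

Adjacent pairs: A_1A_2 = 6·8·10 = 480; A_2A_3 = 8·10·31 = 2480; A_3A_4 = 10·31·39 = 12090.
Length 3: A_1..A_3: k=1: 0+2480+6·8·31=3968; k=2: 480+0+6·10·31=2340 → min 2340 | A_2..A_4: k=2: 0+12090+8·10·39=15210; k=3: 2480+0+8·31·39=12152 → min 12152.
Length 4: A_1..A_4: k=1: 0+12152+6·8·39=14024; k=2: 480+12090+6·10·39=14910; k=3: 2340+0+6·31·39=9594 → min 9594.
Optimal parenthesization: (((A_1 · A_2) · A_3) · A_4) with cost 9594.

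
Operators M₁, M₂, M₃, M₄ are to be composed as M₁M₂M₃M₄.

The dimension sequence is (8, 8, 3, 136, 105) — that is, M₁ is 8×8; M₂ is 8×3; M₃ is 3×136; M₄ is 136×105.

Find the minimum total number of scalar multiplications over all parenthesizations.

45552

Adjacent pairs: M₁M₂ = 8·8·3 = 192; M₂M₃ = 8·3·136 = 3264; M₃M₄ = 3·136·105 = 42840.
Length 3: M₁..M₃: k=1: 0+3264+8·8·136=11968; k=2: 192+0+8·3·136=3456 → min 3456 | M₂..M₄: k=2: 0+42840+8·3·105=45360; k=3: 3264+0+8·136·105=117504 → min 45360.
Length 4: M₁..M₄: k=1: 0+45360+8·8·105=52080; k=2: 192+42840+8·3·105=45552; k=3: 3456+0+8·136·105=117696 → min 45552.
Optimal order: ((M₁M₂)(M₃M₄)) with cost 45552.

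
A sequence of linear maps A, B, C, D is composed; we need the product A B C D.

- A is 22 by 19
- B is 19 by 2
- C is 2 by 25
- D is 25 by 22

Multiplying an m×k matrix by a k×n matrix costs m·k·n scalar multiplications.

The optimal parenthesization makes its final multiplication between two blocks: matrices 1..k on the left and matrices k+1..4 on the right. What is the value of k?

Adjacent pairs: AB = 22·19·2 = 836; BC = 19·2·25 = 950; CD = 2·25·22 = 1100.
Length 3: A..C: k=1: 0+950+22·19·25=11400; k=2: 836+0+22·2·25=1936 → min 1936 | B..D: k=2: 0+1100+19·2·22=1936; k=3: 950+0+19·25·22=11400 → min 1936.
Top-level splits: k=1: (A..A)·(B..D) → 0+1936+22·19·22 = 11132; k=2: (A..B)·(C..D) → 836+1100+22·2·22 = 2904; k=3: (A..C)·(D..D) → 1936+0+22·25·22 = 14036.
Best split is after B, i.e. k = 2.

2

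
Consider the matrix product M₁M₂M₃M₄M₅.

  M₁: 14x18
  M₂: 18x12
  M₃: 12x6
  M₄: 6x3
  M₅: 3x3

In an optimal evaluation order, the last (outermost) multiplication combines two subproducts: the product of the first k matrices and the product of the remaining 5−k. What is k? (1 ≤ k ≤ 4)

1

Adjacent pairs: M₁M₂ = 14·18·12 = 3024; M₂M₃ = 18·12·6 = 1296; M₃M₄ = 12·6·3 = 216; M₄M₅ = 6·3·3 = 54.
Length 3: M₁..M₃: k=1: 0+1296+14·18·6=2808; k=2: 3024+0+14·12·6=4032 → min 2808 | M₂..M₄: k=2: 0+216+18·12·3=864; k=3: 1296+0+18·6·3=1620 → min 864 | M₃..M₅: k=3: 0+54+12·6·3=270; k=4: 216+0+12·3·3=324 → min 270.
Length 4: M₁..M₄: k=1: 0+864+14·18·3=1620; k=2: 3024+216+14·12·3=3744; k=3: 2808+0+14·6·3=3060 → min 1620 | M₂..M₅: k=2: 0+270+18·12·3=918; k=3: 1296+54+18·6·3=1674; k=4: 864+0+18·3·3=1026 → min 918.
Top-level splits: k=1: (M₁..M₁)·(M₂..M₅) → 0+918+14·18·3 = 1674; k=2: (M₁..M₂)·(M₃..M₅) → 3024+270+14·12·3 = 3798; k=3: (M₁..M₃)·(M₄..M₅) → 2808+54+14·6·3 = 3114; k=4: (M₁..M₄)·(M₅..M₅) → 1620+0+14·3·3 = 1746.
Best split is after M₁, i.e. k = 1.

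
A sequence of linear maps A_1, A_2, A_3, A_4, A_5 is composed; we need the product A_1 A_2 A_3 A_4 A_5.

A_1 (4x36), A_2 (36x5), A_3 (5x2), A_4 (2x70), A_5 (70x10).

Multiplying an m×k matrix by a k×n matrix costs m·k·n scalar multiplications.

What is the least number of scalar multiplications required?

Adjacent pairs: A_1A_2 = 4·36·5 = 720; A_2A_3 = 36·5·2 = 360; A_3A_4 = 5·2·70 = 700; A_4A_5 = 2·70·10 = 1400.
Length 3: A_1..A_3: k=1: 0+360+4·36·2=648; k=2: 720+0+4·5·2=760 → min 648 | A_2..A_4: k=2: 0+700+36·5·70=13300; k=3: 360+0+36·2·70=5400 → min 5400 | A_3..A_5: k=3: 0+1400+5·2·10=1500; k=4: 700+0+5·70·10=4200 → min 1500.
Length 4: A_1..A_4: k=1: 0+5400+4·36·70=15480; k=2: 720+700+4·5·70=2820; k=3: 648+0+4·2·70=1208 → min 1208 | A_2..A_5: k=2: 0+1500+36·5·10=3300; k=3: 360+1400+36·2·10=2480; k=4: 5400+0+36·70·10=30600 → min 2480.
Length 5: A_1..A_5: k=1: 0+2480+4·36·10=3920; k=2: 720+1500+4·5·10=2420; k=3: 648+1400+4·2·10=2128; k=4: 1208+0+4·70·10=4008 → min 2128.
Optimal order: ((A_1 (A_2 A_3)) (A_4 A_5)) with cost 2128.

2128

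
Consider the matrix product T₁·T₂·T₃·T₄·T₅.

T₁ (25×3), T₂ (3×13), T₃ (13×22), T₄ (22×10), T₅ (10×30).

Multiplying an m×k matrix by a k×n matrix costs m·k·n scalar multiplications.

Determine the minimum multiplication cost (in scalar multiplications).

Adjacent pairs: T₁T₂ = 25·3·13 = 975; T₂T₃ = 3·13·22 = 858; T₃T₄ = 13·22·10 = 2860; T₄T₅ = 22·10·30 = 6600.
Length 3: T₁..T₃: k=1: 0+858+25·3·22=2508; k=2: 975+0+25·13·22=8125 → min 2508 | T₂..T₄: k=2: 0+2860+3·13·10=3250; k=3: 858+0+3·22·10=1518 → min 1518 | T₃..T₅: k=3: 0+6600+13·22·30=15180; k=4: 2860+0+13·10·30=6760 → min 6760.
Length 4: T₁..T₄: k=1: 0+1518+25·3·10=2268; k=2: 975+2860+25·13·10=7085; k=3: 2508+0+25·22·10=8008 → min 2268 | T₂..T₅: k=2: 0+6760+3·13·30=7930; k=3: 858+6600+3·22·30=9438; k=4: 1518+0+3·10·30=2418 → min 2418.
Length 5: T₁..T₅: k=1: 0+2418+25·3·30=4668; k=2: 975+6760+25·13·30=17485; k=3: 2508+6600+25·22·30=25608; k=4: 2268+0+25·10·30=9768 → min 4668.
Optimal order: (T₁·(((T₂·T₃)·T₄)·T₅)) with cost 4668.

4668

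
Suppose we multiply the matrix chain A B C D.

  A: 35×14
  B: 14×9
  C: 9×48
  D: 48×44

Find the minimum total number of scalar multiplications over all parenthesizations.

37278

Adjacent pairs: AB = 35·14·9 = 4410; BC = 14·9·48 = 6048; CD = 9·48·44 = 19008.
Length 3: A..C: k=1: 0+6048+35·14·48=29568; k=2: 4410+0+35·9·48=19530 → min 19530 | B..D: k=2: 0+19008+14·9·44=24552; k=3: 6048+0+14·48·44=35616 → min 24552.
Length 4: A..D: k=1: 0+24552+35·14·44=46112; k=2: 4410+19008+35·9·44=37278; k=3: 19530+0+35·48·44=93450 → min 37278.
Optimal order: ((A B) (C D)) with cost 37278.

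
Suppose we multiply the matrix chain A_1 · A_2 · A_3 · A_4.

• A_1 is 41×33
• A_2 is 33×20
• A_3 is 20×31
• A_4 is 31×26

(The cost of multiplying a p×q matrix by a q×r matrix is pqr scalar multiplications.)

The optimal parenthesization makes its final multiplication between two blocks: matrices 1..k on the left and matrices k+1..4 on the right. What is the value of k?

2

Adjacent pairs: A_1A_2 = 41·33·20 = 27060; A_2A_3 = 33·20·31 = 20460; A_3A_4 = 20·31·26 = 16120.
Length 3: A_1..A_3: k=1: 0+20460+41·33·31=62403; k=2: 27060+0+41·20·31=52480 → min 52480 | A_2..A_4: k=2: 0+16120+33·20·26=33280; k=3: 20460+0+33·31·26=47058 → min 33280.
Top-level splits: k=1: (A_1..A_1)·(A_2..A_4) → 0+33280+41·33·26 = 68458; k=2: (A_1..A_2)·(A_3..A_4) → 27060+16120+41·20·26 = 64500; k=3: (A_1..A_3)·(A_4..A_4) → 52480+0+41·31·26 = 85526.
Best split is after A_2, i.e. k = 2.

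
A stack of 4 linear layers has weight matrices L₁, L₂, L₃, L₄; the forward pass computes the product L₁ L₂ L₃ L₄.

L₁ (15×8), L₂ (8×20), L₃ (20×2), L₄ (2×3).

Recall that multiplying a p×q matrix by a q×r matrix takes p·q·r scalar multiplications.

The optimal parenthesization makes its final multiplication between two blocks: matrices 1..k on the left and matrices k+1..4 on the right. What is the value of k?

Adjacent pairs: L₁L₂ = 15·8·20 = 2400; L₂L₃ = 8·20·2 = 320; L₃L₄ = 20·2·3 = 120.
Length 3: L₁..L₃: k=1: 0+320+15·8·2=560; k=2: 2400+0+15·20·2=3000 → min 560 | L₂..L₄: k=2: 0+120+8·20·3=600; k=3: 320+0+8·2·3=368 → min 368.
Top-level splits: k=1: (L₁..L₁)·(L₂..L₄) → 0+368+15·8·3 = 728; k=2: (L₁..L₂)·(L₃..L₄) → 2400+120+15·20·3 = 3420; k=3: (L₁..L₃)·(L₄..L₄) → 560+0+15·2·3 = 650.
Best split is after L₃, i.e. k = 3.

3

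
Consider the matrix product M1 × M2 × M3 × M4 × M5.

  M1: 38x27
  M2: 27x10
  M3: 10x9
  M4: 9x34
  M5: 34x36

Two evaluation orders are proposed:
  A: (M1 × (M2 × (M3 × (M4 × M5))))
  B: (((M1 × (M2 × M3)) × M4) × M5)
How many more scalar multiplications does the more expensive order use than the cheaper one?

8892

Order A = (M1 × (M2 × (M3 × (M4 × M5)))): (M4 × M5): 9×34 by 34×36 → 9×36, cost 9·34·36 = 11016; (M3 × (M4 × M5)): 10×9 by 9×36 → 10×36, cost 10·9·36 = 3240; cumulative 14256; (M2 × (M3 × (M4 × M5))): 27×10 by 10×36 → 27×36, cost 27·10·36 = 9720; cumulative 23976; (M1 × (M2 × (M3 × (M4 × M5)))): 38×27 by 27×36 → 38×36, cost 38·27·36 = 36936; cumulative 60912. Total 60912.
Order B = (((M1 × (M2 × M3)) × M4) × M5): (M2 × M3): 27×10 by 10×9 → 27×9, cost 27·10·9 = 2430; (M1 × (M2 × M3)): 38×27 by 27×9 → 38×9, cost 38·27·9 = 9234; cumulative 11664; ((M1 × (M2 × M3)) × M4): 38×9 by 9×34 → 38×34, cost 38·9·34 = 11628; cumulative 23292; (((M1 × (M2 × M3)) × M4) × M5): 38×34 by 34×36 → 38×36, cost 38·34·36 = 46512; cumulative 69804. Total 69804.
Difference: |60912 − 69804| = 8892.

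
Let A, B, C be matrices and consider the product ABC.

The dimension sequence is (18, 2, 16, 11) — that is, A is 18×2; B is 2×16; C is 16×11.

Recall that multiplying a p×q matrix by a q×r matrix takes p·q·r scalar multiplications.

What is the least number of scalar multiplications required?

Order (A(BC)): (BC): 2×16 by 16×11 → 2×11, cost 2·16·11 = 352; (A(BC)): 18×2 by 2×11 → 18×11, cost 18·2·11 = 396; cumulative 748. Total 748.
Order ((AB)C): (AB): 18×2 by 2×16 → 18×16, cost 18·2·16 = 576; ((AB)C): 18×16 by 16×11 → 18×11, cost 18·16·11 = 3168; cumulative 3744. Total 3744.
Minimum: 748.

748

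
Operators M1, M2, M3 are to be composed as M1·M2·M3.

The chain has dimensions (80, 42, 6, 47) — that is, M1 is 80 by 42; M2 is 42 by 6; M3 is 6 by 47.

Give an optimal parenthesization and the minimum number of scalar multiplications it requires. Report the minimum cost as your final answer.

(M1·(M2·M3)): cost 169764.
((M1·M2)·M3): cost 42720.
Optimal: ((M1·M2)·M3) with cost 42720.

42720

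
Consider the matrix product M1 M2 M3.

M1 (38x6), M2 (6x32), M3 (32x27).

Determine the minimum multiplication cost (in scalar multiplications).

Order (M1 (M2 M3)): (M2 M3): 6×32 by 32×27 → 6×27, cost 6·32·27 = 5184; (M1 (M2 M3)): 38×6 by 6×27 → 38×27, cost 38·6·27 = 6156; cumulative 11340. Total 11340.
Order ((M1 M2) M3): (M1 M2): 38×6 by 6×32 → 38×32, cost 38·6·32 = 7296; ((M1 M2) M3): 38×32 by 32×27 → 38×27, cost 38·32·27 = 32832; cumulative 40128. Total 40128.
Minimum: 11340.

11340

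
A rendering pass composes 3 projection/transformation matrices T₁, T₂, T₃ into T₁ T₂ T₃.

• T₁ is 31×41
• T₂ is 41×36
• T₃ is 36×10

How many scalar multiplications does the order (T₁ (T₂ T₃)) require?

(T₂ T₃): 41×36 by 36×10 → 41×10, cost 41·36·10 = 14760
(T₁ (T₂ T₃)): 31×41 by 41×10 → 31×10, cost 31·41·10 = 12710; cumulative 27470
Total: 27470 scalar multiplications.

27470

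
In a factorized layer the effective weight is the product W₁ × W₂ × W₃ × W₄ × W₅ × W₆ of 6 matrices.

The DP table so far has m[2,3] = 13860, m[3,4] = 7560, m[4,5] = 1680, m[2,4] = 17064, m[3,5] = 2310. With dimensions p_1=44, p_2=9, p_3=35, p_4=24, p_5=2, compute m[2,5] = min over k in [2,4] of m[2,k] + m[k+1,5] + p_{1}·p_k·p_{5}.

m[2,5] = min over k∈[2,4] of m[2,k]+m[k+1,5]+p_{1}·p_k·p_{5}.
k=2: 0 + 2310 + 44·9·2 = 3102; k=3: 13860 + 1680 + 44·35·2 = 18620; k=4: 17064 + 0 + 44·24·2 = 19176.
Minimum: 3102 at k=2.

3102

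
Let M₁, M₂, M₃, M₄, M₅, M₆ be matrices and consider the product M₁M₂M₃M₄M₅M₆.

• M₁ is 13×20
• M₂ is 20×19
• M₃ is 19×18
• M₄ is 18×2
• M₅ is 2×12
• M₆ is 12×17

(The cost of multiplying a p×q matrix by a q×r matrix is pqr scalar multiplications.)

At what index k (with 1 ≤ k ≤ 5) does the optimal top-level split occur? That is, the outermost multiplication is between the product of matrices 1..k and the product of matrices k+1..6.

Adjacent pairs: M₁M₂ = 13·20·19 = 4940; M₂M₃ = 20·19·18 = 6840; M₃M₄ = 19·18·2 = 684; M₄M₅ = 18·2·12 = 432; M₅M₆ = 2·12·17 = 408.
Length 3: M₁..M₃: k=1: 0+6840+13·20·18=11520; k=2: 4940+0+13·19·18=9386 → min 9386 | M₂..M₄: k=2: 0+684+20·19·2=1444; k=3: 6840+0+20·18·2=7560 → min 1444 | M₃..M₅: k=3: 0+432+19·18·12=4536; k=4: 684+0+19·2·12=1140 → min 1140 | M₄..M₆: k=4: 0+408+18·2·17=1020; k=5: 432+0+18·12·17=4104 → min 1020.
Length 4: M₁..M₄: k=1: 0+1444+13·20·2=1964; k=2: 4940+684+13·19·2=6118; k=3: 9386+0+13·18·2=9854 → min 1964 | M₂..M₅: k=2: 0+1140+20·19·12=5700; k=3: 6840+432+20·18·12=11592; k=4: 1444+0+20·2·12=1924 → min 1924 | M₃..M₆: k=3: 0+1020+19·18·17=6834; k=4: 684+408+19·2·17=1738; k=5: 1140+0+19·12·17=5016 → min 1738.
Length 5: M₁..M₅: k=1: 0+1924+13·20·12=5044; k=2: 4940+1140+13·19·12=9044; k=3: 9386+432+13·18·12=12626; k=4: 1964+0+13·2·12=2276 → min 2276 | M₂..M₆: k=2: 0+1738+20·19·17=8198; k=3: 6840+1020+20·18·17=13980; k=4: 1444+408+20·2·17=2532; k=5: 1924+0+20·12·17=6004 → min 2532.
Top-level splits: k=1: (M₁..M₁)·(M₂..M₆) → 0+2532+13·20·17 = 6952; k=2: (M₁..M₂)·(M₃..M₆) → 4940+1738+13·19·17 = 10877; k=3: (M₁..M₃)·(M₄..M₆) → 9386+1020+13·18·17 = 14384; k=4: (M₁..M₄)·(M₅..M₆) → 1964+408+13·2·17 = 2814; k=5: (M₁..M₅)·(M₆..M₆) → 2276+0+13·12·17 = 4928.
Best split is after M₄, i.e. k = 4.

4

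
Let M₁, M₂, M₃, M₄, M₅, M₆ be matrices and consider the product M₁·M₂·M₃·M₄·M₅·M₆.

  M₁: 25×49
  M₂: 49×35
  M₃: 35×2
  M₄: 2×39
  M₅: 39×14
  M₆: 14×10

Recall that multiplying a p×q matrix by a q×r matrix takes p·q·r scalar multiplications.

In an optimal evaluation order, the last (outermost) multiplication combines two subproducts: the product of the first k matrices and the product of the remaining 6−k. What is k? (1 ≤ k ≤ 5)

Adjacent pairs: M₁M₂ = 25·49·35 = 42875; M₂M₃ = 49·35·2 = 3430; M₃M₄ = 35·2·39 = 2730; M₄M₅ = 2·39·14 = 1092; M₅M₆ = 39·14·10 = 5460.
Length 3: M₁..M₃: k=1: 0+3430+25·49·2=5880; k=2: 42875+0+25·35·2=44625 → min 5880 | M₂..M₄: k=2: 0+2730+49·35·39=69615; k=3: 3430+0+49·2·39=7252 → min 7252 | M₃..M₅: k=3: 0+1092+35·2·14=2072; k=4: 2730+0+35·39·14=21840 → min 2072 | M₄..M₆: k=4: 0+5460+2·39·10=6240; k=5: 1092+0+2·14·10=1372 → min 1372.
Length 4: M₁..M₄: k=1: 0+7252+25·49·39=55027; k=2: 42875+2730+25·35·39=79730; k=3: 5880+0+25·2·39=7830 → min 7830 | M₂..M₅: k=2: 0+2072+49·35·14=26082; k=3: 3430+1092+49·2·14=5894; k=4: 7252+0+49·39·14=34006 → min 5894 | M₃..M₆: k=3: 0+1372+35·2·10=2072; k=4: 2730+5460+35·39·10=21840; k=5: 2072+0+35·14·10=6972 → min 2072.
Length 5: M₁..M₅: k=1: 0+5894+25·49·14=23044; k=2: 42875+2072+25·35·14=57197; k=3: 5880+1092+25·2·14=7672; k=4: 7830+0+25·39·14=21480 → min 7672 | M₂..M₆: k=2: 0+2072+49·35·10=19222; k=3: 3430+1372+49·2·10=5782; k=4: 7252+5460+49·39·10=31822; k=5: 5894+0+49·14·10=12754 → min 5782.
Top-level splits: k=1: (M₁..M₁)·(M₂..M₆) → 0+5782+25·49·10 = 18032; k=2: (M₁..M₂)·(M₃..M₆) → 42875+2072+25·35·10 = 53697; k=3: (M₁..M₃)·(M₄..M₆) → 5880+1372+25·2·10 = 7752; k=4: (M₁..M₄)·(M₅..M₆) → 7830+5460+25·39·10 = 23040; k=5: (M₁..M₅)·(M₆..M₆) → 7672+0+25·14·10 = 11172.
Best split is after M₃, i.e. k = 3.

3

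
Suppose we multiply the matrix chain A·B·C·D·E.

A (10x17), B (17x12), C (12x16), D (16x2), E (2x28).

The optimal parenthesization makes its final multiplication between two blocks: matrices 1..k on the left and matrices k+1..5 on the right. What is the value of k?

Adjacent pairs: AB = 10·17·12 = 2040; BC = 17·12·16 = 3264; CD = 12·16·2 = 384; DE = 16·2·28 = 896.
Length 3: A..C: k=1: 0+3264+10·17·16=5984; k=2: 2040+0+10·12·16=3960 → min 3960 | B..D: k=2: 0+384+17·12·2=792; k=3: 3264+0+17·16·2=3808 → min 792 | C..E: k=3: 0+896+12·16·28=6272; k=4: 384+0+12·2·28=1056 → min 1056.
Length 4: A..D: k=1: 0+792+10·17·2=1132; k=2: 2040+384+10·12·2=2664; k=3: 3960+0+10·16·2=4280 → min 1132 | B..E: k=2: 0+1056+17·12·28=6768; k=3: 3264+896+17·16·28=11776; k=4: 792+0+17·2·28=1744 → min 1744.
Top-level splits: k=1: (A..A)·(B..E) → 0+1744+10·17·28 = 6504; k=2: (A..B)·(C..E) → 2040+1056+10·12·28 = 6456; k=3: (A..C)·(D..E) → 3960+896+10·16·28 = 9336; k=4: (A..D)·(E..E) → 1132+0+10·2·28 = 1692.
Best split is after D, i.e. k = 4.

4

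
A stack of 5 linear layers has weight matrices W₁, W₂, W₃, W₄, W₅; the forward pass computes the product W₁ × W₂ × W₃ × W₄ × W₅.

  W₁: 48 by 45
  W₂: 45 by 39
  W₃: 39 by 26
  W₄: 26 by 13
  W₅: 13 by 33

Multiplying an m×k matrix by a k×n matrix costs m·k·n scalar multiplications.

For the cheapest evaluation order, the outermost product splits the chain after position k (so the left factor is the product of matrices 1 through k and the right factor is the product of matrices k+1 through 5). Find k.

Adjacent pairs: W₁W₂ = 48·45·39 = 84240; W₂W₃ = 45·39·26 = 45630; W₃W₄ = 39·26·13 = 13182; W₄W₅ = 26·13·33 = 11154.
Length 3: W₁..W₃: k=1: 0+45630+48·45·26=101790; k=2: 84240+0+48·39·26=132912 → min 101790 | W₂..W₄: k=2: 0+13182+45·39·13=35997; k=3: 45630+0+45·26·13=60840 → min 35997 | W₃..W₅: k=3: 0+11154+39·26·33=44616; k=4: 13182+0+39·13·33=29913 → min 29913.
Length 4: W₁..W₄: k=1: 0+35997+48·45·13=64077; k=2: 84240+13182+48·39·13=121758; k=3: 101790+0+48·26·13=118014 → min 64077 | W₂..W₅: k=2: 0+29913+45·39·33=87828; k=3: 45630+11154+45·26·33=95394; k=4: 35997+0+45·13·33=55302 → min 55302.
Top-level splits: k=1: (W₁..W₁)·(W₂..W₅) → 0+55302+48·45·33 = 126582; k=2: (W₁..W₂)·(W₃..W₅) → 84240+29913+48·39·33 = 175929; k=3: (W₁..W₃)·(W₄..W₅) → 101790+11154+48·26·33 = 154128; k=4: (W₁..W₄)·(W₅..W₅) → 64077+0+48·13·33 = 84669.
Best split is after W₄, i.e. k = 4.

4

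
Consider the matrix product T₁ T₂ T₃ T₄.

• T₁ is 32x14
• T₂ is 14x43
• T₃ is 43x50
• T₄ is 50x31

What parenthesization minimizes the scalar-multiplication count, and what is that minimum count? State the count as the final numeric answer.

Adjacent pairs: T₁T₂ = 32·14·43 = 19264; T₂T₃ = 14·43·50 = 30100; T₃T₄ = 43·50·31 = 66650.
Length 3: T₁..T₃: k=1: 0+30100+32·14·50=52500; k=2: 19264+0+32·43·50=88064 → min 52500 | T₂..T₄: k=2: 0+66650+14·43·31=85312; k=3: 30100+0+14·50·31=51800 → min 51800.
Length 4: T₁..T₄: k=1: 0+51800+32·14·31=65688; k=2: 19264+66650+32·43·31=128570; k=3: 52500+0+32·50·31=102100 → min 65688.
Optimal parenthesization: (T₁ ((T₂ T₃) T₄)) with cost 65688.

65688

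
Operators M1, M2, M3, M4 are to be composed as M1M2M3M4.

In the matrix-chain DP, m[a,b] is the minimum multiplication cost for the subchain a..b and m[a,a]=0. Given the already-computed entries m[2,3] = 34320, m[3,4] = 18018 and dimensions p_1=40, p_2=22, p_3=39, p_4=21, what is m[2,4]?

m[2,4] = min over k∈[2,3] of m[2,k]+m[k+1,4]+p_{1}·p_k·p_{4}.
k=2: 0 + 18018 + 40·22·21 = 36498; k=3: 34320 + 0 + 40·39·21 = 67080.
Minimum: 36498 at k=2.

36498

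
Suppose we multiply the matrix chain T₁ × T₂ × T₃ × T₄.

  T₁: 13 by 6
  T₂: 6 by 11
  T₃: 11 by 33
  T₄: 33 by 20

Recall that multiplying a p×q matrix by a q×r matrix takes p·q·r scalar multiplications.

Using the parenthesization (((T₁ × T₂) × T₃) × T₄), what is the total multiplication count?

14157

(T₁ × T₂): 13×6 by 6×11 → 13×11, cost 13·6·11 = 858
((T₁ × T₂) × T₃): 13×11 by 11×33 → 13×33, cost 13·11·33 = 4719; cumulative 5577
(((T₁ × T₂) × T₃) × T₄): 13×33 by 33×20 → 13×20, cost 13·33·20 = 8580; cumulative 14157
Total: 14157 scalar multiplications.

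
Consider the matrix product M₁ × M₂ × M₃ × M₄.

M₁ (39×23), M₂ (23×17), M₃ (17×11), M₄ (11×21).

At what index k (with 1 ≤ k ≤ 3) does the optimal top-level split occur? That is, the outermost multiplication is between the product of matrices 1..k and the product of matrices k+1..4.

Adjacent pairs: M₁M₂ = 39·23·17 = 15249; M₂M₃ = 23·17·11 = 4301; M₃M₄ = 17·11·21 = 3927.
Length 3: M₁..M₃: k=1: 0+4301+39·23·11=14168; k=2: 15249+0+39·17·11=22542 → min 14168 | M₂..M₄: k=2: 0+3927+23·17·21=12138; k=3: 4301+0+23·11·21=9614 → min 9614.
Top-level splits: k=1: (M₁..M₁)·(M₂..M₄) → 0+9614+39·23·21 = 28451; k=2: (M₁..M₂)·(M₃..M₄) → 15249+3927+39·17·21 = 33099; k=3: (M₁..M₃)·(M₄..M₄) → 14168+0+39·11·21 = 23177.
Best split is after M₃, i.e. k = 3.

3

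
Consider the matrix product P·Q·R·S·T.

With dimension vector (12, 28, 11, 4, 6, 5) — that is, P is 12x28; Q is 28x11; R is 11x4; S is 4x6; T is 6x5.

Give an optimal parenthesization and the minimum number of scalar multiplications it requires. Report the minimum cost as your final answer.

Adjacent pairs: PQ = 12·28·11 = 3696; QR = 28·11·4 = 1232; RS = 11·4·6 = 264; ST = 4·6·5 = 120.
Length 3: P..R: k=1: 0+1232+12·28·4=2576; k=2: 3696+0+12·11·4=4224 → min 2576 | Q..S: k=2: 0+264+28·11·6=2112; k=3: 1232+0+28·4·6=1904 → min 1904 | R..T: k=3: 0+120+11·4·5=340; k=4: 264+0+11·6·5=594 → min 340.
Length 4: P..S: k=1: 0+1904+12·28·6=3920; k=2: 3696+264+12·11·6=4752; k=3: 2576+0+12·4·6=2864 → min 2864 | Q..T: k=2: 0+340+28·11·5=1880; k=3: 1232+120+28·4·5=1912; k=4: 1904+0+28·6·5=2744 → min 1880.
Length 5: P..T: k=1: 0+1880+12·28·5=3560; k=2: 3696+340+12·11·5=4696; k=3: 2576+120+12·4·5=2936; k=4: 2864+0+12·6·5=3224 → min 2936.
Optimal parenthesization: ((P·(Q·R))·(S·T)) with cost 2936.

2936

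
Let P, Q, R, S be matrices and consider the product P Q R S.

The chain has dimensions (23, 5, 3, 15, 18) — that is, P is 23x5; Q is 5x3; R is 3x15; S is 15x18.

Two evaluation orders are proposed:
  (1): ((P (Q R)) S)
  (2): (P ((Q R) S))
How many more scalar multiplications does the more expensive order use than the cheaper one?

Order (1) = ((P (Q R)) S): (Q R): 5×3 by 3×15 → 5×15, cost 5·3·15 = 225; (P (Q R)): 23×5 by 5×15 → 23×15, cost 23·5·15 = 1725; cumulative 1950; ((P (Q R)) S): 23×15 by 15×18 → 23×18, cost 23·15·18 = 6210; cumulative 8160. Total 8160.
Order (2) = (P ((Q R) S)): (Q R): 5×3 by 3×15 → 5×15, cost 5·3·15 = 225; ((Q R) S): 5×15 by 15×18 → 5×18, cost 5·15·18 = 1350; cumulative 1575; (P ((Q R) S)): 23×5 by 5×18 → 23×18, cost 23·5·18 = 2070; cumulative 3645. Total 3645.
Difference: |8160 − 3645| = 4515.

4515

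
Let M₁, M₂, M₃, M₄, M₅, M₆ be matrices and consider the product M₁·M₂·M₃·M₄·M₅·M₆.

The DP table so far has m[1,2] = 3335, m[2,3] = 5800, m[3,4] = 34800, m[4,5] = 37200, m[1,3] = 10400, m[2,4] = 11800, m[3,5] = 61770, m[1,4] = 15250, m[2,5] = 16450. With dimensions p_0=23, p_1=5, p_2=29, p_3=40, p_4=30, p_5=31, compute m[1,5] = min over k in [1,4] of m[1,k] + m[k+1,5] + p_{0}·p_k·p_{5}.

20015

m[1,5] = min over k∈[1,4] of m[1,k]+m[k+1,5]+p_{0}·p_k·p_{5}.
k=1: 0 + 16450 + 23·5·31 = 20015; k=2: 3335 + 61770 + 23·29·31 = 85782; k=3: 10400 + 37200 + 23·40·31 = 76120; k=4: 15250 + 0 + 23·30·31 = 36640.
Minimum: 20015 at k=1.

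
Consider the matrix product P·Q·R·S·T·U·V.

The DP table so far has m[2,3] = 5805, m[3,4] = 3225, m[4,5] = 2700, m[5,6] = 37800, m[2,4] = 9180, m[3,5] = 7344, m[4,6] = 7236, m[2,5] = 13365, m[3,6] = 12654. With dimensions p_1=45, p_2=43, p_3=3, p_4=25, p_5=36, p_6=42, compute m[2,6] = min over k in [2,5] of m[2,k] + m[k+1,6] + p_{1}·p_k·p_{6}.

m[2,6] = min over k∈[2,5] of m[2,k]+m[k+1,6]+p_{1}·p_k·p_{6}.
k=2: 0 + 12654 + 45·43·42 = 93924; k=3: 5805 + 7236 + 45·3·42 = 18711; k=4: 9180 + 37800 + 45·25·42 = 94230; k=5: 13365 + 0 + 45·36·42 = 81405.
Minimum: 18711 at k=3.

18711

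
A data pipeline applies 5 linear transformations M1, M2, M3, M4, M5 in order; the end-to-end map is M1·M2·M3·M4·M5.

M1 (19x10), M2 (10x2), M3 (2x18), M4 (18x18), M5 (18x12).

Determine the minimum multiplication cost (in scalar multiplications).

1916

Adjacent pairs: M1M2 = 19·10·2 = 380; M2M3 = 10·2·18 = 360; M3M4 = 2·18·18 = 648; M4M5 = 18·18·12 = 3888.
Length 3: M1..M3: k=1: 0+360+19·10·18=3780; k=2: 380+0+19·2·18=1064 → min 1064 | M2..M4: k=2: 0+648+10·2·18=1008; k=3: 360+0+10·18·18=3600 → min 1008 | M3..M5: k=3: 0+3888+2·18·12=4320; k=4: 648+0+2·18·12=1080 → min 1080.
Length 4: M1..M4: k=1: 0+1008+19·10·18=4428; k=2: 380+648+19·2·18=1712; k=3: 1064+0+19·18·18=7220 → min 1712 | M2..M5: k=2: 0+1080+10·2·12=1320; k=3: 360+3888+10·18·12=6408; k=4: 1008+0+10·18·12=3168 → min 1320.
Length 5: M1..M5: k=1: 0+1320+19·10·12=3600; k=2: 380+1080+19·2·12=1916; k=3: 1064+3888+19·18·12=9056; k=4: 1712+0+19·18·12=5816 → min 1916.
Optimal order: ((M1·M2)·((M3·M4)·M5)) with cost 1916.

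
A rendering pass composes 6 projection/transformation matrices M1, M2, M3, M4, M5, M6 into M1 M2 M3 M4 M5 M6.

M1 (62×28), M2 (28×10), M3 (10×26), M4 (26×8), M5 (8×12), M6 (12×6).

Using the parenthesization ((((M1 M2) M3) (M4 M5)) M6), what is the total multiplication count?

(M1 M2): 62×28 by 28×10 → 62×10, cost 62·28·10 = 17360
((M1 M2) M3): 62×10 by 10×26 → 62×26, cost 62·10·26 = 16120; cumulative 33480
(M4 M5): 26×8 by 8×12 → 26×12, cost 26·8·12 = 2496
(((M1 M2) M3) (M4 M5)): 62×26 by 26×12 → 62×12, cost 62·26·12 = 19344; cumulative 55320
((((M1 M2) M3) (M4 M5)) M6): 62×12 by 12×6 → 62×6, cost 62·12·6 = 4464; cumulative 59784
Total: 59784 scalar multiplications.

59784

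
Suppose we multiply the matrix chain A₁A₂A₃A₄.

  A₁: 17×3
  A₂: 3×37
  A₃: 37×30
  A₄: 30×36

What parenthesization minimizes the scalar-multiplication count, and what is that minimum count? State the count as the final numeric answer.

Adjacent pairs: A₁A₂ = 17·3·37 = 1887; A₂A₃ = 3·37·30 = 3330; A₃A₄ = 37·30·36 = 39960.
Length 3: A₁..A₃: k=1: 0+3330+17·3·30=4860; k=2: 1887+0+17·37·30=20757 → min 4860 | A₂..A₄: k=2: 0+39960+3·37·36=43956; k=3: 3330+0+3·30·36=6570 → min 6570.
Length 4: A₁..A₄: k=1: 0+6570+17·3·36=8406; k=2: 1887+39960+17·37·36=64491; k=3: 4860+0+17·30·36=23220 → min 8406.
Optimal parenthesization: (A₁((A₂A₃)A₄)) with cost 8406.

8406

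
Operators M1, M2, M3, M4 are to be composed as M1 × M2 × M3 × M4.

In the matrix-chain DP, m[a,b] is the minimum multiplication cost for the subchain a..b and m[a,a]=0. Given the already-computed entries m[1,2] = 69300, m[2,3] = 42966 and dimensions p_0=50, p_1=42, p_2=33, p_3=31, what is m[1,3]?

108066

m[1,3] = min over k∈[1,2] of m[1,k]+m[k+1,3]+p_{0}·p_k·p_{3}.
k=1: 0 + 42966 + 50·42·31 = 108066; k=2: 69300 + 0 + 50·33·31 = 120450.
Minimum: 108066 at k=1.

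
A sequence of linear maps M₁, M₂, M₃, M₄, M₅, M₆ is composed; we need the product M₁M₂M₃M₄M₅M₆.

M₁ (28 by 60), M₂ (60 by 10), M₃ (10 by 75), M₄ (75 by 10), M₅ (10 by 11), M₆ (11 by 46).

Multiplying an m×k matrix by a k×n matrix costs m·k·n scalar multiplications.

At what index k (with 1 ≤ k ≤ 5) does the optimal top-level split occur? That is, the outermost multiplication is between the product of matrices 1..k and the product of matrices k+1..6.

Adjacent pairs: M₁M₂ = 28·60·10 = 16800; M₂M₃ = 60·10·75 = 45000; M₃M₄ = 10·75·10 = 7500; M₄M₅ = 75·10·11 = 8250; M₅M₆ = 10·11·46 = 5060.
Length 3: M₁..M₃: k=1: 0+45000+28·60·75=171000; k=2: 16800+0+28·10·75=37800 → min 37800 | M₂..M₄: k=2: 0+7500+60·10·10=13500; k=3: 45000+0+60·75·10=90000 → min 13500 | M₃..M₅: k=3: 0+8250+10·75·11=16500; k=4: 7500+0+10·10·11=8600 → min 8600 | M₄..M₆: k=4: 0+5060+75·10·46=39560; k=5: 8250+0+75·11·46=46200 → min 39560.
Length 4: M₁..M₄: k=1: 0+13500+28·60·10=30300; k=2: 16800+7500+28·10·10=27100; k=3: 37800+0+28·75·10=58800 → min 27100 | M₂..M₅: k=2: 0+8600+60·10·11=15200; k=3: 45000+8250+60·75·11=102750; k=4: 13500+0+60·10·11=20100 → min 15200 | M₃..M₆: k=3: 0+39560+10·75·46=74060; k=4: 7500+5060+10·10·46=17160; k=5: 8600+0+10·11·46=13660 → min 13660.
Length 5: M₁..M₅: k=1: 0+15200+28·60·11=33680; k=2: 16800+8600+28·10·11=28480; k=3: 37800+8250+28·75·11=69150; k=4: 27100+0+28·10·11=30180 → min 28480 | M₂..M₆: k=2: 0+13660+60·10·46=41260; k=3: 45000+39560+60·75·46=291560; k=4: 13500+5060+60·10·46=46160; k=5: 15200+0+60·11·46=45560 → min 41260.
Top-level splits: k=1: (M₁..M₁)·(M₂..M₆) → 0+41260+28·60·46 = 118540; k=2: (M₁..M₂)·(M₃..M₆) → 16800+13660+28·10·46 = 43340; k=3: (M₁..M₃)·(M₄..M₆) → 37800+39560+28·75·46 = 173960; k=4: (M₁..M₄)·(M₅..M₆) → 27100+5060+28·10·46 = 45040; k=5: (M₁..M₅)·(M₆..M₆) → 28480+0+28·11·46 = 42648.
Best split is after M₅, i.e. k = 5.

5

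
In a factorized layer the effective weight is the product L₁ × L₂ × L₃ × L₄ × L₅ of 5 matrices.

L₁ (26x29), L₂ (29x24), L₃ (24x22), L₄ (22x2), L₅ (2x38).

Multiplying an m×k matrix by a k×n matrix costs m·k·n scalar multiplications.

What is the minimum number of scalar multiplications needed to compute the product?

Adjacent pairs: L₁L₂ = 26·29·24 = 18096; L₂L₃ = 29·24·22 = 15312; L₃L₄ = 24·22·2 = 1056; L₄L₅ = 22·2·38 = 1672.
Length 3: L₁..L₃: k=1: 0+15312+26·29·22=31900; k=2: 18096+0+26·24·22=31824 → min 31824 | L₂..L₄: k=2: 0+1056+29·24·2=2448; k=3: 15312+0+29·22·2=16588 → min 2448 | L₃..L₅: k=3: 0+1672+24·22·38=21736; k=4: 1056+0+24·2·38=2880 → min 2880.
Length 4: L₁..L₄: k=1: 0+2448+26·29·2=3956; k=2: 18096+1056+26·24·2=20400; k=3: 31824+0+26·22·2=32968 → min 3956 | L₂..L₅: k=2: 0+2880+29·24·38=29328; k=3: 15312+1672+29·22·38=41228; k=4: 2448+0+29·2·38=4652 → min 4652.
Length 5: L₁..L₅: k=1: 0+4652+26·29·38=33304; k=2: 18096+2880+26·24·38=44688; k=3: 31824+1672+26·22·38=55232; k=4: 3956+0+26·2·38=5932 → min 5932.
Optimal order: ((L₁ × (L₂ × (L₃ × L₄))) × L₅) with cost 5932.

5932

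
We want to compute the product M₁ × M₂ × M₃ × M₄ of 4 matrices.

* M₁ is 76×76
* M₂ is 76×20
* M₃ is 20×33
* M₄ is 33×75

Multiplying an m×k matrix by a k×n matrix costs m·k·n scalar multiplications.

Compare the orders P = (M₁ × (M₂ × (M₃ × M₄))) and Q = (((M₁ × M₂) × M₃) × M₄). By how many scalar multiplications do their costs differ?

242920

Order P = (M₁ × (M₂ × (M₃ × M₄))): (M₃ × M₄): 20×33 by 33×75 → 20×75, cost 20·33·75 = 49500; (M₂ × (M₃ × M₄)): 76×20 by 20×75 → 76×75, cost 76·20·75 = 114000; cumulative 163500; (M₁ × (M₂ × (M₃ × M₄))): 76×76 by 76×75 → 76×75, cost 76·76·75 = 433200; cumulative 596700. Total 596700.
Order Q = (((M₁ × M₂) × M₃) × M₄): (M₁ × M₂): 76×76 by 76×20 → 76×20, cost 76·76·20 = 115520; ((M₁ × M₂) × M₃): 76×20 by 20×33 → 76×33, cost 76·20·33 = 50160; cumulative 165680; (((M₁ × M₂) × M₃) × M₄): 76×33 by 33×75 → 76×75, cost 76·33·75 = 188100; cumulative 353780. Total 353780.
Difference: |596700 − 353780| = 242920.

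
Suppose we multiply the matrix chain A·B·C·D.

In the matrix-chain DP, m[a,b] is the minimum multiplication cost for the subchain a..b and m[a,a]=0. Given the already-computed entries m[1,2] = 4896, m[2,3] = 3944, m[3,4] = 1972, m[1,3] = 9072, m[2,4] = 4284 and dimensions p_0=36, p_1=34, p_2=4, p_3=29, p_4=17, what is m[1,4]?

m[1,4] = min over k∈[1,3] of m[1,k]+m[k+1,4]+p_{0}·p_k·p_{4}.
k=1: 0 + 4284 + 36·34·17 = 25092; k=2: 4896 + 1972 + 36·4·17 = 9316; k=3: 9072 + 0 + 36·29·17 = 26820.
Minimum: 9316 at k=2.

9316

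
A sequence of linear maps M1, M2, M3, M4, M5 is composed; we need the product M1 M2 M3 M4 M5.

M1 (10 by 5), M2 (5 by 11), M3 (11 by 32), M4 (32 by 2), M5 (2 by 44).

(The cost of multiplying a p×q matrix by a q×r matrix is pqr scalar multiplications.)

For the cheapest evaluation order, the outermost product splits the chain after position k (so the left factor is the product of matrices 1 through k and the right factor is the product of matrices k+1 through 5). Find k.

4

Adjacent pairs: M1M2 = 10·5·11 = 550; M2M3 = 5·11·32 = 1760; M3M4 = 11·32·2 = 704; M4M5 = 32·2·44 = 2816.
Length 3: M1..M3: k=1: 0+1760+10·5·32=3360; k=2: 550+0+10·11·32=4070 → min 3360 | M2..M4: k=2: 0+704+5·11·2=814; k=3: 1760+0+5·32·2=2080 → min 814 | M3..M5: k=3: 0+2816+11·32·44=18304; k=4: 704+0+11·2·44=1672 → min 1672.
Length 4: M1..M4: k=1: 0+814+10·5·2=914; k=2: 550+704+10·11·2=1474; k=3: 3360+0+10·32·2=4000 → min 914 | M2..M5: k=2: 0+1672+5·11·44=4092; k=3: 1760+2816+5·32·44=11616; k=4: 814+0+5·2·44=1254 → min 1254.
Top-level splits: k=1: (M1..M1)·(M2..M5) → 0+1254+10·5·44 = 3454; k=2: (M1..M2)·(M3..M5) → 550+1672+10·11·44 = 7062; k=3: (M1..M3)·(M4..M5) → 3360+2816+10·32·44 = 20256; k=4: (M1..M4)·(M5..M5) → 914+0+10·2·44 = 1794.
Best split is after M4, i.e. k = 4.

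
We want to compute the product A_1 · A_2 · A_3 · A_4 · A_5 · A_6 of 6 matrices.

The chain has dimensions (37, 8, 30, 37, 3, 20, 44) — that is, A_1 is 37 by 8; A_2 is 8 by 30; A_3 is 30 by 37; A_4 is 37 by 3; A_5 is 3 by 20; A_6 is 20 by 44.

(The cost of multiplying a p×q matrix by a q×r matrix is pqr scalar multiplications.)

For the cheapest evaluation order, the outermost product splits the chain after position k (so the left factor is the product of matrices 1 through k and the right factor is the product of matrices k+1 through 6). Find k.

4

Adjacent pairs: A_1A_2 = 37·8·30 = 8880; A_2A_3 = 8·30·37 = 8880; A_3A_4 = 30·37·3 = 3330; A_4A_5 = 37·3·20 = 2220; A_5A_6 = 3·20·44 = 2640.
Length 3: A_1..A_3: k=1: 0+8880+37·8·37=19832; k=2: 8880+0+37·30·37=49950 → min 19832 | A_2..A_4: k=2: 0+3330+8·30·3=4050; k=3: 8880+0+8·37·3=9768 → min 4050 | A_3..A_5: k=3: 0+2220+30·37·20=24420; k=4: 3330+0+30·3·20=5130 → min 5130 | A_4..A_6: k=4: 0+2640+37·3·44=7524; k=5: 2220+0+37·20·44=34780 → min 7524.
Length 4: A_1..A_4: k=1: 0+4050+37·8·3=4938; k=2: 8880+3330+37·30·3=15540; k=3: 19832+0+37·37·3=23939 → min 4938 | A_2..A_5: k=2: 0+5130+8·30·20=9930; k=3: 8880+2220+8·37·20=17020; k=4: 4050+0+8·3·20=4530 → min 4530 | A_3..A_6: k=3: 0+7524+30·37·44=56364; k=4: 3330+2640+30·3·44=9930; k=5: 5130+0+30·20·44=31530 → min 9930.
Length 5: A_1..A_5: k=1: 0+4530+37·8·20=10450; k=2: 8880+5130+37·30·20=36210; k=3: 19832+2220+37·37·20=49432; k=4: 4938+0+37·3·20=7158 → min 7158 | A_2..A_6: k=2: 0+9930+8·30·44=20490; k=3: 8880+7524+8·37·44=29428; k=4: 4050+2640+8·3·44=7746; k=5: 4530+0+8·20·44=11570 → min 7746.
Top-level splits: k=1: (A_1..A_1)·(A_2..A_6) → 0+7746+37·8·44 = 20770; k=2: (A_1..A_2)·(A_3..A_6) → 8880+9930+37·30·44 = 67650; k=3: (A_1..A_3)·(A_4..A_6) → 19832+7524+37·37·44 = 87592; k=4: (A_1..A_4)·(A_5..A_6) → 4938+2640+37·3·44 = 12462; k=5: (A_1..A_5)·(A_6..A_6) → 7158+0+37·20·44 = 39718.
Best split is after A_4, i.e. k = 4.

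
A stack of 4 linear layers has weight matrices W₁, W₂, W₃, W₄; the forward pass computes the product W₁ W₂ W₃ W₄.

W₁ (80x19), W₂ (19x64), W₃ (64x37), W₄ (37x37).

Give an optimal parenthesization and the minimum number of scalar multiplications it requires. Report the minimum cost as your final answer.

Adjacent pairs: W₁W₂ = 80·19·64 = 97280; W₂W₃ = 19·64·37 = 44992; W₃W₄ = 64·37·37 = 87616.
Length 3: W₁..W₃: k=1: 0+44992+80·19·37=101232; k=2: 97280+0+80·64·37=286720 → min 101232 | W₂..W₄: k=2: 0+87616+19·64·37=132608; k=3: 44992+0+19·37·37=71003 → min 71003.
Length 4: W₁..W₄: k=1: 0+71003+80·19·37=127243; k=2: 97280+87616+80·64·37=374336; k=3: 101232+0+80·37·37=210752 → min 127243.
Optimal parenthesization: (W₁ ((W₂ W₃) W₄)) with cost 127243.

127243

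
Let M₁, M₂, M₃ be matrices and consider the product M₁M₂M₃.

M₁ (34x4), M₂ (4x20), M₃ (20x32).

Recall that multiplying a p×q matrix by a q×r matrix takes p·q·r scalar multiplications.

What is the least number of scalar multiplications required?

6912

Order (M₁(M₂M₃)): (M₂M₃): 4×20 by 20×32 → 4×32, cost 4·20·32 = 2560; (M₁(M₂M₃)): 34×4 by 4×32 → 34×32, cost 34·4·32 = 4352; cumulative 6912. Total 6912.
Order ((M₁M₂)M₃): (M₁M₂): 34×4 by 4×20 → 34×20, cost 34·4·20 = 2720; ((M₁M₂)M₃): 34×20 by 20×32 → 34×32, cost 34·20·32 = 21760; cumulative 24480. Total 24480.
Minimum: 6912.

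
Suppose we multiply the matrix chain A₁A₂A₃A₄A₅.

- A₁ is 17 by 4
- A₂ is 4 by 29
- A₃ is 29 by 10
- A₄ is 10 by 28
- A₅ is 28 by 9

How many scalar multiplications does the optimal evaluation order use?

Adjacent pairs: A₁A₂ = 17·4·29 = 1972; A₂A₃ = 4·29·10 = 1160; A₃A₄ = 29·10·28 = 8120; A₄A₅ = 10·28·9 = 2520.
Length 3: A₁..A₃: k=1: 0+1160+17·4·10=1840; k=2: 1972+0+17·29·10=6902 → min 1840 | A₂..A₄: k=2: 0+8120+4·29·28=11368; k=3: 1160+0+4·10·28=2280 → min 2280 | A₃..A₅: k=3: 0+2520+29·10·9=5130; k=4: 8120+0+29·28·9=15428 → min 5130.
Length 4: A₁..A₄: k=1: 0+2280+17·4·28=4184; k=2: 1972+8120+17·29·28=23896; k=3: 1840+0+17·10·28=6600 → min 4184 | A₂..A₅: k=2: 0+5130+4·29·9=6174; k=3: 1160+2520+4·10·9=4040; k=4: 2280+0+4·28·9=3288 → min 3288.
Length 5: A₁..A₅: k=1: 0+3288+17·4·9=3900; k=2: 1972+5130+17·29·9=11539; k=3: 1840+2520+17·10·9=5890; k=4: 4184+0+17·28·9=8468 → min 3900.
Optimal order: (A₁(((A₂A₃)A₄)A₅)) with cost 3900.

3900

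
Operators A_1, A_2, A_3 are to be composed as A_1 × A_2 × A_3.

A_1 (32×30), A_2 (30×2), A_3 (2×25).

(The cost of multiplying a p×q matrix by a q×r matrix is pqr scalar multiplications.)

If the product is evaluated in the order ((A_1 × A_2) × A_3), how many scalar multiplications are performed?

3520

(A_1 × A_2): 32×30 by 30×2 → 32×2, cost 32·30·2 = 1920
((A_1 × A_2) × A_3): 32×2 by 2×25 → 32×25, cost 32·2·25 = 1600; cumulative 3520
Total: 3520 scalar multiplications.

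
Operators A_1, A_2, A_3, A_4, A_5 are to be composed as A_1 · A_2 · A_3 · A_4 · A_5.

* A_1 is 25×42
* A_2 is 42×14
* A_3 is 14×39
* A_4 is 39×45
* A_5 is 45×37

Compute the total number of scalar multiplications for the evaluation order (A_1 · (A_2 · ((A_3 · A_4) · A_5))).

108486

(A_3 · A_4): 14×39 by 39×45 → 14×45, cost 14·39·45 = 24570
((A_3 · A_4) · A_5): 14×45 by 45×37 → 14×37, cost 14·45·37 = 23310; cumulative 47880
(A_2 · ((A_3 · A_4) · A_5)): 42×14 by 14×37 → 42×37, cost 42·14·37 = 21756; cumulative 69636
(A_1 · (A_2 · ((A_3 · A_4) · A_5))): 25×42 by 42×37 → 25×37, cost 25·42·37 = 38850; cumulative 108486
Total: 108486 scalar multiplications.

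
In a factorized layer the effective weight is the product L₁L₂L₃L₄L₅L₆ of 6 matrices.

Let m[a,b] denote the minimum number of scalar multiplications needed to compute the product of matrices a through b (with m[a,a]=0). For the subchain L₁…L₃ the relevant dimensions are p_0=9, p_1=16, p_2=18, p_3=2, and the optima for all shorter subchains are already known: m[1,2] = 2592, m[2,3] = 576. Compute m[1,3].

864

m[1,3] = min over k∈[1,2] of m[1,k]+m[k+1,3]+p_{0}·p_k·p_{3}.
k=1: 0 + 576 + 9·16·2 = 864; k=2: 2592 + 0 + 9·18·2 = 2916.
Minimum: 864 at k=1.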